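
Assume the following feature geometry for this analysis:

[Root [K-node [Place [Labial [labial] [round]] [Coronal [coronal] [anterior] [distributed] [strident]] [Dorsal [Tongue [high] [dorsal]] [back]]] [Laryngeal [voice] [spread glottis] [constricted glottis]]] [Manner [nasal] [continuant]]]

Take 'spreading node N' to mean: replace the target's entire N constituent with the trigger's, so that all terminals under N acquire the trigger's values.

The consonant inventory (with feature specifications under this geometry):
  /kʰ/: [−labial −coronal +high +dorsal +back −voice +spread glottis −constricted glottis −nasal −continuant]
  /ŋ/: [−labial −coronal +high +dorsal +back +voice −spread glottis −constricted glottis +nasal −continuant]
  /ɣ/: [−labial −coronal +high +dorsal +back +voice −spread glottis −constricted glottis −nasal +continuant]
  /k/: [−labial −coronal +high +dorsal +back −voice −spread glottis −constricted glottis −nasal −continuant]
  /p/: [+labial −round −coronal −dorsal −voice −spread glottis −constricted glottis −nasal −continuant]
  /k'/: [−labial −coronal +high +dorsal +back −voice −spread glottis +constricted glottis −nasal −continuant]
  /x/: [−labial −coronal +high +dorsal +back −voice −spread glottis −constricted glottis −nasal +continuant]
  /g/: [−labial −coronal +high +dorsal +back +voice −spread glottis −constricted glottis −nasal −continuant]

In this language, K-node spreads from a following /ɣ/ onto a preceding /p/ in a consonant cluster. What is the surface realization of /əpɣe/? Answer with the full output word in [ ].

[əgɣe]

Terminals under K-node in this geometry: [labial], [round], [coronal], [anterior], [distributed], [strident], [high], [dorsal], [back], [voice], [spread glottis], [constricted glottis].
The target acquires /ɣ/'s values for everything under K-node — [−labial], [−coronal], [+high], [+dorsal], [+back], [+voice], [−spread glottis], [−constricted glottis] — while keeping its own [nasal], [continuant].
The resulting bundle matches /g/ in the inventory; substituting it for /p/ gives [əgɣe].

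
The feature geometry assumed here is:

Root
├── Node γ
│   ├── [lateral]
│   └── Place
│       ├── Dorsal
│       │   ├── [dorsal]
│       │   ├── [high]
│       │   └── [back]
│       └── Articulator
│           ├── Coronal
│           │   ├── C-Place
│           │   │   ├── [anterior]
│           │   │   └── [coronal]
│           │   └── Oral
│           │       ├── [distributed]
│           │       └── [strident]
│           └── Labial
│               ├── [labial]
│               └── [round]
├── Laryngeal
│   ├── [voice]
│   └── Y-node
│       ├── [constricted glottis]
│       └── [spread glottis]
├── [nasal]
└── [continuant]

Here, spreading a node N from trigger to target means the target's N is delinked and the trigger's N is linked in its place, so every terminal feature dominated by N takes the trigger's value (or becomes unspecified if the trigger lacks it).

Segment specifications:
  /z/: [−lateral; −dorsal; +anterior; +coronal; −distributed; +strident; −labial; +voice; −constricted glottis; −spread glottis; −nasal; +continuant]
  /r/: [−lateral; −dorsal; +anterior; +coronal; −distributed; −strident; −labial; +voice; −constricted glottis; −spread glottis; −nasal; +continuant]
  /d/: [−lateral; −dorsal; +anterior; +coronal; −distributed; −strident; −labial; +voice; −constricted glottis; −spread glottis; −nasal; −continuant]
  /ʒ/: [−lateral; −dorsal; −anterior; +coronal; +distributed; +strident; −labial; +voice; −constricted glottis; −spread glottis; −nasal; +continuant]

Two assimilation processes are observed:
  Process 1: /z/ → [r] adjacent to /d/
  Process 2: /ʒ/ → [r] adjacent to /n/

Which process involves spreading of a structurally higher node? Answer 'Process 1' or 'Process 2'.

Process 1: the feature that changes is [strident]; the minimal node is [strident] (depth 6).
Process 2 alters [anterior], [distributed], [strident]; the lowest common ancestor is Coronal (depth 4 from Root).
Coronal is closer to Root than [strident], so Process 2 spreads the higher node.

Process 2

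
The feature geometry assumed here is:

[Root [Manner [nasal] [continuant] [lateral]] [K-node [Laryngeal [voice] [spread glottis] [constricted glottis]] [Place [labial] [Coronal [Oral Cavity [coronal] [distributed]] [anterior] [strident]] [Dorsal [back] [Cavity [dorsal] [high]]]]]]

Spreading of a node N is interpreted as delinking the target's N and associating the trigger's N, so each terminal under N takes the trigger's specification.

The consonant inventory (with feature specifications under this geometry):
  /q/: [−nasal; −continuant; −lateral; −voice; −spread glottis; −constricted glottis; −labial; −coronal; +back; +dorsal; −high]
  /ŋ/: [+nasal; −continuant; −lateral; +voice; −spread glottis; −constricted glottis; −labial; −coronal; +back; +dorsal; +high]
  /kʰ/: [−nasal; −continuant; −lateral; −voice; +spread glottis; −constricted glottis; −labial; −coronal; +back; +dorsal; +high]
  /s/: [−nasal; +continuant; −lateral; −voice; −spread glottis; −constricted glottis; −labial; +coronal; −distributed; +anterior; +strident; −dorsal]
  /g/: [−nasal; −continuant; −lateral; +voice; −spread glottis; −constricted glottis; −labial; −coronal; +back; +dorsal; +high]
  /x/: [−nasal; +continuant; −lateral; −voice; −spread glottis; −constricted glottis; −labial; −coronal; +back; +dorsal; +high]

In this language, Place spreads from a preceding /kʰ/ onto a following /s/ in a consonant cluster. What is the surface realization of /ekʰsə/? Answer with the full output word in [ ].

[ekʰxə]

The Place node dominates the terminals [labial], [coronal], [distributed], [anterior], [strident], [back], [dorsal], [high].
Spreading Place from /kʰ/ onto /s/ replaces those values with /kʰ/'s: [−labial], [−coronal], [+back], [+dorsal], [+high]. Features outside Place ([nasal], [continuant], [lateral], …) stay as in /s/.
The resulting bundle matches /x/ in the inventory; substituting it for /s/ gives [ekʰxə].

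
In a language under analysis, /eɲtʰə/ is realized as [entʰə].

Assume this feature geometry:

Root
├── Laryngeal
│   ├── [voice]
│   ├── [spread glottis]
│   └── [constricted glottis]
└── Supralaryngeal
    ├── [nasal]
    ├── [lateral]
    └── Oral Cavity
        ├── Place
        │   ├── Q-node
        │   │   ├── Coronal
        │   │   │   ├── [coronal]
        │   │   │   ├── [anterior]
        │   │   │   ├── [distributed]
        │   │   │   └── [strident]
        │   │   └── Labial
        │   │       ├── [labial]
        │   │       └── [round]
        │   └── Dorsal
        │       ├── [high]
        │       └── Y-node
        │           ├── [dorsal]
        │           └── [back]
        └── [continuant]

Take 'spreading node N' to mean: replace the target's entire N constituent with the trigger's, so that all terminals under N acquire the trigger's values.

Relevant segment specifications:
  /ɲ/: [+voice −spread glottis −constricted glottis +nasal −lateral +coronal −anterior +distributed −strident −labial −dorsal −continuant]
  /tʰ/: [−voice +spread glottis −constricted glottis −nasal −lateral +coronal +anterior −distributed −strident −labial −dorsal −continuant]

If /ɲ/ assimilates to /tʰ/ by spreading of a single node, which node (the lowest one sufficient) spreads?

/ɲ/ and [n] differ in [anterior], [distributed]; every other specified feature is identical.
Tracing each changed feature up the tree, the paths first meet at Coronal; any lower node misses at least one of them.
Delinking /ɲ/'s Coronal and associating /tʰ/'s Coronal gives precisely the feature bundle of [n].
[voice], [spread glottis] stay as in /ɲ/ although /tʰ/ differs there, so no node dominating them spread; among the remaining candidates Coronal is the lowest that derives the output.

Coronal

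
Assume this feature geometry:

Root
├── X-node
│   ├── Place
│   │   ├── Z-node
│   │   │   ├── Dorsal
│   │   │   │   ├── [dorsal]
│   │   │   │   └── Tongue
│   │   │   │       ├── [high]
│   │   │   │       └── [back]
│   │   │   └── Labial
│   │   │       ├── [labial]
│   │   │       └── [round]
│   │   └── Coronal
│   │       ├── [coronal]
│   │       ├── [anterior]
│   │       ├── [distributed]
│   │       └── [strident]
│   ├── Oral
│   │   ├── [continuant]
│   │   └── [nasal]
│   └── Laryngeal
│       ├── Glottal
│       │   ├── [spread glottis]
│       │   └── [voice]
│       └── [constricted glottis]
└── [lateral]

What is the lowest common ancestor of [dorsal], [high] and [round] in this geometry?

Z-node

[dorsal] is immediately dominated by Dorsal.
[high] is immediately dominated by Tongue.
[round] is immediately dominated by Labial.
These paths first converge at Z-node; no daughter of Z-node dominates all 3 features, so Z-node is the minimal constituent.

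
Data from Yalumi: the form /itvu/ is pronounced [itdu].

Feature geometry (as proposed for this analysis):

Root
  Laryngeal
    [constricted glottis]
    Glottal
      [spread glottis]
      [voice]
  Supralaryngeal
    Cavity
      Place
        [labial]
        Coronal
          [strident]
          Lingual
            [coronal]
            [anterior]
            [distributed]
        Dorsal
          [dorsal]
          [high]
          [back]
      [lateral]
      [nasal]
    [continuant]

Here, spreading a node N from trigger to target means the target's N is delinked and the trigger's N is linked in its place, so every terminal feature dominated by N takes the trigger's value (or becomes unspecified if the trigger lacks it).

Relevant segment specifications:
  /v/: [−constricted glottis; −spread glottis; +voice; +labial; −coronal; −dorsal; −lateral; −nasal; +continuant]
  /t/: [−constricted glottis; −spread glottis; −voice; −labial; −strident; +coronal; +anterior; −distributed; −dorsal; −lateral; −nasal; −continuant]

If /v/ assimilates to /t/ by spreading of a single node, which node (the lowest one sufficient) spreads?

Supralaryngeal

Feature comparison: [continuant], [labial], [coronal], [anterior], [distributed], [strident] differ between /v/ and [d]; the remaining terminals match.
The smallest constituent containing every changed terminal is Supralaryngeal — each of its daughters lacks at least one of the affected features.
If Supralaryngeal spreads, every terminal under it takes /t/'s value, producing [d] as observed.
Since [voice] is preserved even though /t/ disagrees there, no node above Supralaryngeal spread.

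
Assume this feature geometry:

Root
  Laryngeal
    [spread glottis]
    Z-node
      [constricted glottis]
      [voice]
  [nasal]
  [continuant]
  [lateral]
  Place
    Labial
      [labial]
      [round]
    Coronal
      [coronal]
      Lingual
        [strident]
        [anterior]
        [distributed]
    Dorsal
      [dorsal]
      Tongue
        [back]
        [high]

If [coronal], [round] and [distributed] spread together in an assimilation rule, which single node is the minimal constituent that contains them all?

[coronal]: Root ▹ Place ▹ Coronal ▹ [coronal].
[round]: Root ▹ Place ▹ Labial ▹ [round].
[distributed] lies under Lingual (below Place).
The lowest node appearing on every path is Place; each proper daughter of Place fails to dominate at least one of the listed features.

Place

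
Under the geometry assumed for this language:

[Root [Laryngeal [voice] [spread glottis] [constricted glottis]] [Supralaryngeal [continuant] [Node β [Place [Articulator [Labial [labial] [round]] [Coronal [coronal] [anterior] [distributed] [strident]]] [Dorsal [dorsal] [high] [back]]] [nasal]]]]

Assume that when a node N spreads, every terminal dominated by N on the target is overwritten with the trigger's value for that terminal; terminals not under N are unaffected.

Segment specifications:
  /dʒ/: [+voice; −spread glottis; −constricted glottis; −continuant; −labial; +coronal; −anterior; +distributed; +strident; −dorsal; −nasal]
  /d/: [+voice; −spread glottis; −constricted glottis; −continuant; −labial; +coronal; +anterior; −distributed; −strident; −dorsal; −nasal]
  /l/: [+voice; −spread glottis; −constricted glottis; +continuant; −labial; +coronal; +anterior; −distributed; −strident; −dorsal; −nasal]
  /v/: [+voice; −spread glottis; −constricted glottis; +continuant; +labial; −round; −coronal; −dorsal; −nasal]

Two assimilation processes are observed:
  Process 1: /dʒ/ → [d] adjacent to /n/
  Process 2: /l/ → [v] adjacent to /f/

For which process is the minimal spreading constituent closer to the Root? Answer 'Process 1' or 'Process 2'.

Process 1 alters [anterior], [distributed], [strident]; the lowest common ancestor is Coronal (depth 5 from Root).
Process 2: the features that change are [labial], [round], [coronal], [anterior], [distributed], [strident]; the minimal node is Articulator (depth 4).
Articulator is closer to Root than Coronal, so Process 2 spreads the higher node.

Process 2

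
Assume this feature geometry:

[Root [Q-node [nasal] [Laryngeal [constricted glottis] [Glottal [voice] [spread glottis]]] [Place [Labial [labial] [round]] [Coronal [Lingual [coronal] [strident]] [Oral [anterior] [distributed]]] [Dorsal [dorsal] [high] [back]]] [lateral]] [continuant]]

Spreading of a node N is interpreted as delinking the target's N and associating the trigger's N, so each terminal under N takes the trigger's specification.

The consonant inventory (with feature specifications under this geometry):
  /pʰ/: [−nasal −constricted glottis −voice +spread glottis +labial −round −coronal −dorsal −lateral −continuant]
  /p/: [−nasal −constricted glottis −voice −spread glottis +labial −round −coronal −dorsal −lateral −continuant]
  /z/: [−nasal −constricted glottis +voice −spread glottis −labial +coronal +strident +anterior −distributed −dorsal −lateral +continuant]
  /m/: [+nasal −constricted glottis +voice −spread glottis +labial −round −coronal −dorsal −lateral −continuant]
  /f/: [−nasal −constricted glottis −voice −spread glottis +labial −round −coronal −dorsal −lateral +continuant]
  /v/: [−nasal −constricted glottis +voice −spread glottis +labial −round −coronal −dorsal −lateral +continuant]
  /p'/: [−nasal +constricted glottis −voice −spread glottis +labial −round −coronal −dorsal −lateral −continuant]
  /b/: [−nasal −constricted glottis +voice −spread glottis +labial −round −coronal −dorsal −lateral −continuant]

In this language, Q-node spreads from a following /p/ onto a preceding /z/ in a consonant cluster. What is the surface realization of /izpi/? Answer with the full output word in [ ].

Terminals under Q-node in this geometry: [nasal], [constricted glottis], [voice], [spread glottis], [labial], [round], [coronal], [strident], [anterior], [distributed], [dorsal], [high], [back], [lateral].
The target acquires /p/'s values for everything under Q-node — [−nasal], [−constricted glottis], [−voice], [−spread glottis], [+labial], [−round], [−coronal], [−dorsal], [−lateral] — while keeping its own [continuant].
This feature bundle is that of [f], so /izpi/ surfaces as [ifpi].

[ifpi]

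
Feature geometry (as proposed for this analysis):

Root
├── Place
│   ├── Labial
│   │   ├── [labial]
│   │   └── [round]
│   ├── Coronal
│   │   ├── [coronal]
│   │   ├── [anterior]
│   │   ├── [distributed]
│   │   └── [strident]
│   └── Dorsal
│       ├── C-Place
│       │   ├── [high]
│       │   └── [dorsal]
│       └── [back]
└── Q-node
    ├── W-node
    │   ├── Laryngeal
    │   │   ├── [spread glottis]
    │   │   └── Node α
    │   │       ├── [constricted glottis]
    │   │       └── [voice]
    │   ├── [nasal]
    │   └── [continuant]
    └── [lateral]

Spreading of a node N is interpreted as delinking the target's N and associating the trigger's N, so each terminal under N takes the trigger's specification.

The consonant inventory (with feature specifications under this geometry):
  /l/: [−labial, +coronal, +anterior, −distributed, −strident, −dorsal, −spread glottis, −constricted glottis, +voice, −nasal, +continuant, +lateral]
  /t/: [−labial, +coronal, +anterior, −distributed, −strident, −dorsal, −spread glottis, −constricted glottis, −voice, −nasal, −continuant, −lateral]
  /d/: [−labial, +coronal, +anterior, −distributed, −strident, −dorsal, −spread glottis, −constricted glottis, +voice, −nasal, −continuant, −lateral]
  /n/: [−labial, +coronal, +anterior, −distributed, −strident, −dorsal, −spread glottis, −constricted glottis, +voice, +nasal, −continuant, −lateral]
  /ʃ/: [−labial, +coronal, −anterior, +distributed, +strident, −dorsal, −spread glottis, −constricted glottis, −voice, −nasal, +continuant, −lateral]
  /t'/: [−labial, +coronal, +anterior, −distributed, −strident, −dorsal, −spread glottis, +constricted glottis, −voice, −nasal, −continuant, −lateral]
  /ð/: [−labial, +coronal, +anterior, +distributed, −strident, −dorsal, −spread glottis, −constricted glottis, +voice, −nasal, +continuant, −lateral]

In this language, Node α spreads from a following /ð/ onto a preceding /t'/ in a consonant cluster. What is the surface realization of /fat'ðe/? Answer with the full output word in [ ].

[fadðe]

Terminals under Node α in this geometry: [constricted glottis], [voice].
After delinking /t'/'s Node α and linking /ð/'s, the affected terminals become [−constricted glottis], [+voice]; [labial], [coronal], [anterior], … (outside Node α) are retained from /t'/.
The resulting bundle matches /d/ in the inventory; substituting it for /t'/ gives [fadðe].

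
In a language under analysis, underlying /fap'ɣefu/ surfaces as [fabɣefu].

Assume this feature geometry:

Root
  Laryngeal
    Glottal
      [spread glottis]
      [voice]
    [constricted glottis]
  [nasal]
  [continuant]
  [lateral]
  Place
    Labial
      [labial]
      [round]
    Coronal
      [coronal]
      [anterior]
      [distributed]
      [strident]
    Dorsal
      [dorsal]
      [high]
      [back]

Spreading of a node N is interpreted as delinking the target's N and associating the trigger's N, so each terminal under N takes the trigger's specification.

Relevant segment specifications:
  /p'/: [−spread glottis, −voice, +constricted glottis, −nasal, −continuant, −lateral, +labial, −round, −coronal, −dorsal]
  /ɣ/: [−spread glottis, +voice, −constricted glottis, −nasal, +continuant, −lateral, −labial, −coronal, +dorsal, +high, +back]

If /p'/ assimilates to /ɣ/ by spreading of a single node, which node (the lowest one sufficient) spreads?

Laryngeal

/p'/ and [b] differ in [voice], [constricted glottis]; every other specified feature is identical.
These terminals are all dominated by Laryngeal, and no proper subconstituent of Laryngeal covers them all; Laryngeal is their lowest common ancestor.
Spreading Laryngeal from /ɣ/ overwrites each of those terminals with /ɣ/'s values, yielding exactly [b].
[labial], [dorsal] — on which /ɣ/ differs from /p'/ — are unchanged, so Root cannot have spread; the constituent is no larger than Laryngeal.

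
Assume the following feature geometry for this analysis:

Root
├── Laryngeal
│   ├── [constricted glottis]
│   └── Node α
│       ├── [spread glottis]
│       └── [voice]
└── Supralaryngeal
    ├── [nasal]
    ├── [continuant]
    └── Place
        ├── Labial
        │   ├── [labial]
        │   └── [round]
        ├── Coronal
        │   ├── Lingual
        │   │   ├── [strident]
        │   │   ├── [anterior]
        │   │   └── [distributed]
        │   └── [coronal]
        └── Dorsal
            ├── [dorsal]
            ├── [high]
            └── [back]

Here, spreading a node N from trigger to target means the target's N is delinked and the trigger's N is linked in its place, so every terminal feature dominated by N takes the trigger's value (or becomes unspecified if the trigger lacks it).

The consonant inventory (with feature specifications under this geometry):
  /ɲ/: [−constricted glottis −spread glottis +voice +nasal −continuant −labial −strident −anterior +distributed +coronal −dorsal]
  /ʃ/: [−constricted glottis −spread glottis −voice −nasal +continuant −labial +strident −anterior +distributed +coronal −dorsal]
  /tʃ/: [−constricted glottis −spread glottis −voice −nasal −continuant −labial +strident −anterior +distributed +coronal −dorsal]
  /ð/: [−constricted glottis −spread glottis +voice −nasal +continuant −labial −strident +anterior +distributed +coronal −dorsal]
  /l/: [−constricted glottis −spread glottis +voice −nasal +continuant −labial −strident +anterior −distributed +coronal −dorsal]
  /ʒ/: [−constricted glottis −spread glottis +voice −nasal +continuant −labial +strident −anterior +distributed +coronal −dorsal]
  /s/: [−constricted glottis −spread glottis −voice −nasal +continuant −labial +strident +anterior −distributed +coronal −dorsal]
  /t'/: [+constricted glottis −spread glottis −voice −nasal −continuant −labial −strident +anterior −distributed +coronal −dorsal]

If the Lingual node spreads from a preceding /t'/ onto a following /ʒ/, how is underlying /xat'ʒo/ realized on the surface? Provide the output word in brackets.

[xat'lo]

Lingual immediately or transitively dominates [strident], [anterior], [distributed].
Spreading Lingual from /t'/ onto /ʒ/ replaces those values with /t'/'s: [−strident], [+anterior], [−distributed]. Features outside Lingual ([constricted glottis], [spread glottis], [voice], …) stay as in /ʒ/.
This feature bundle is that of [l], so /xat'ʒo/ surfaces as [xat'lo].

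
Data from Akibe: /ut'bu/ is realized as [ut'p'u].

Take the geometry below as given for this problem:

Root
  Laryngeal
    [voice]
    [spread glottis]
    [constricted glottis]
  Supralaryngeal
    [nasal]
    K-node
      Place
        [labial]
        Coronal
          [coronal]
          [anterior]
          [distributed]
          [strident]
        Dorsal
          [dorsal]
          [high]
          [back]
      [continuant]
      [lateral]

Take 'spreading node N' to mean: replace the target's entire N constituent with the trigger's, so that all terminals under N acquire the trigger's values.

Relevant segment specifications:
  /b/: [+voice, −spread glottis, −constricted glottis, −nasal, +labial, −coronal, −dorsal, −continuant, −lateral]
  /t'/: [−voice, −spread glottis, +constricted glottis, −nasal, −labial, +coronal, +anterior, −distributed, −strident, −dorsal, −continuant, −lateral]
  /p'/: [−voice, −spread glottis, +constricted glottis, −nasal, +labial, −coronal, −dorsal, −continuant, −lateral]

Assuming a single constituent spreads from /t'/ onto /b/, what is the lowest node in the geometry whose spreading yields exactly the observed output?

Laryngeal

The alternation /b/ → [p'] changes [voice], [constricted glottis] and nothing else.
The smallest constituent containing every changed terminal is Laryngeal — each of its daughters lacks at least one of the affected features.
Delinking /b/'s Laryngeal and associating /t'/'s Laryngeal gives precisely the feature bundle of [p'].
Had Root spread, [coronal], [labial] would have taken /t'/'s values; they stay as in /b/, confirming the spreading constituent is exactly Laryngeal.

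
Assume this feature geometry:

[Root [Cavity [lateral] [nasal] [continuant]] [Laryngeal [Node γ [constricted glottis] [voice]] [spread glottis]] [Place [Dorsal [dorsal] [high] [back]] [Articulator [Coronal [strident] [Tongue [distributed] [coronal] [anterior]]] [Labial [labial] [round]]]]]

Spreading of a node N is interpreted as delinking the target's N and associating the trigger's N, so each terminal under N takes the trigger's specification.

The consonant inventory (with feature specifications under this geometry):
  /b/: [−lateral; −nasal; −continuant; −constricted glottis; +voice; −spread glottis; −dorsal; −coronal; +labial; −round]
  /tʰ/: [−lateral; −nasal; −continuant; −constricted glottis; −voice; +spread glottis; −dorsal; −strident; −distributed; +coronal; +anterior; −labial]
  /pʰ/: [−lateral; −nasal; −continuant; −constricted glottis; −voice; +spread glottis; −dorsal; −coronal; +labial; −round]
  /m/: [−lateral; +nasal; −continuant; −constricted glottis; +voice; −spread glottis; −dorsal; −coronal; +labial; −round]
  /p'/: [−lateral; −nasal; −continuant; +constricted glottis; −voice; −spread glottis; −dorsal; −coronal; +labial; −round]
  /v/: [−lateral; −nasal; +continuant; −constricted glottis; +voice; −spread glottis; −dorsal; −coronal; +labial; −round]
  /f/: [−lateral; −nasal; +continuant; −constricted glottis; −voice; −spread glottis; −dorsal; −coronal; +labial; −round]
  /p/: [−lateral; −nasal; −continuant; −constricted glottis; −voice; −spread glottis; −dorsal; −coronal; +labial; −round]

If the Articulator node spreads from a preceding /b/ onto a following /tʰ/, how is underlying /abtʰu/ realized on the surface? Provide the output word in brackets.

[abpʰu]

Terminals under Articulator in this geometry: [strident], [distributed], [coronal], [anterior], [labial], [round].
After delinking /tʰ/'s Articulator and linking /b/'s, the affected terminals become [−coronal], [+labial], [−round]; [lateral], [nasal], [continuant], … (outside Articulator) are retained from /tʰ/.
Among the inventory, only /pʰ/ has exactly this specification, giving the surface form [abpʰu].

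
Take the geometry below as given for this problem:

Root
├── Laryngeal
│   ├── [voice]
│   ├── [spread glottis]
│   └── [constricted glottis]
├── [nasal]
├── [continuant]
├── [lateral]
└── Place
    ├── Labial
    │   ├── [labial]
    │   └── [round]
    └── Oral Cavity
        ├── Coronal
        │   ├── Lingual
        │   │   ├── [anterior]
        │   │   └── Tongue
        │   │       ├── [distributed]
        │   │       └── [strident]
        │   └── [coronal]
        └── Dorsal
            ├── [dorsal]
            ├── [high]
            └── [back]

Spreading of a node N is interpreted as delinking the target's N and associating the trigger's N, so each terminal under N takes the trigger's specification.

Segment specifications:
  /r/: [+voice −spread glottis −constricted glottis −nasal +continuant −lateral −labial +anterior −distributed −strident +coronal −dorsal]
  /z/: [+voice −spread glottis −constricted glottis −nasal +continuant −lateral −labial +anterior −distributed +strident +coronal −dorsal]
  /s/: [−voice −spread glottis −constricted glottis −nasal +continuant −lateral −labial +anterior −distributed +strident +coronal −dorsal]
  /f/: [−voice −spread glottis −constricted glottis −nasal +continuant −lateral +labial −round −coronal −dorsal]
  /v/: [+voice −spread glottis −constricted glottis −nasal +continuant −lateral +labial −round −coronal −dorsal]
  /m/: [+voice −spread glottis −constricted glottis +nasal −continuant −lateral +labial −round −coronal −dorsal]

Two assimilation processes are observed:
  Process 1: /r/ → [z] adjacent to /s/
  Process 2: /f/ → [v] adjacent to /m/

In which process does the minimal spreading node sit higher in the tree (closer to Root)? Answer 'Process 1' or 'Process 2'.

Process 2

Process 1: the feature that changes is [strident]; the minimal node is [strident] (depth 6).
Process 2: the feature that changes is [voice]; the minimal node is [voice] (depth 2).
Depth 2 < depth 6; Process 2 involves the structurally higher constituent [voice].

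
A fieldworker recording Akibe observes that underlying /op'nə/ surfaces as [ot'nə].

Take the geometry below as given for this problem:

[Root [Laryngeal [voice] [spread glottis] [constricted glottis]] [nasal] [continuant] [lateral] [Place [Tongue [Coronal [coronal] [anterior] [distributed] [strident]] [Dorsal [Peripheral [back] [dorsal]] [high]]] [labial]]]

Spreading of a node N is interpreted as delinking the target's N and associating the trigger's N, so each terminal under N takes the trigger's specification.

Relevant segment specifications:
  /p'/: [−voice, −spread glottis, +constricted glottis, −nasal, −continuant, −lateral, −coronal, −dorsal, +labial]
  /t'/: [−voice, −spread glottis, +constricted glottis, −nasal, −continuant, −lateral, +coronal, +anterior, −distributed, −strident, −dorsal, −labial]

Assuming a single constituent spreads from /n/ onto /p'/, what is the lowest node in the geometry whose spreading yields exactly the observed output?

Comparing /p'/ with its surface form [t'], the features that change are [labial], [coronal], [anterior], [distributed], [strident].
In this geometry the lowest node dominating all of them is Place: every daughter of Place dominates only a proper subset, so no lower node suffices.
Spreading Place from /n/ overwrites each of those terminals with /n/'s values, yielding exactly [t'].
Since [nasal], [voice] are preserved even though /n/ disagrees there, no node above Place spread.

Place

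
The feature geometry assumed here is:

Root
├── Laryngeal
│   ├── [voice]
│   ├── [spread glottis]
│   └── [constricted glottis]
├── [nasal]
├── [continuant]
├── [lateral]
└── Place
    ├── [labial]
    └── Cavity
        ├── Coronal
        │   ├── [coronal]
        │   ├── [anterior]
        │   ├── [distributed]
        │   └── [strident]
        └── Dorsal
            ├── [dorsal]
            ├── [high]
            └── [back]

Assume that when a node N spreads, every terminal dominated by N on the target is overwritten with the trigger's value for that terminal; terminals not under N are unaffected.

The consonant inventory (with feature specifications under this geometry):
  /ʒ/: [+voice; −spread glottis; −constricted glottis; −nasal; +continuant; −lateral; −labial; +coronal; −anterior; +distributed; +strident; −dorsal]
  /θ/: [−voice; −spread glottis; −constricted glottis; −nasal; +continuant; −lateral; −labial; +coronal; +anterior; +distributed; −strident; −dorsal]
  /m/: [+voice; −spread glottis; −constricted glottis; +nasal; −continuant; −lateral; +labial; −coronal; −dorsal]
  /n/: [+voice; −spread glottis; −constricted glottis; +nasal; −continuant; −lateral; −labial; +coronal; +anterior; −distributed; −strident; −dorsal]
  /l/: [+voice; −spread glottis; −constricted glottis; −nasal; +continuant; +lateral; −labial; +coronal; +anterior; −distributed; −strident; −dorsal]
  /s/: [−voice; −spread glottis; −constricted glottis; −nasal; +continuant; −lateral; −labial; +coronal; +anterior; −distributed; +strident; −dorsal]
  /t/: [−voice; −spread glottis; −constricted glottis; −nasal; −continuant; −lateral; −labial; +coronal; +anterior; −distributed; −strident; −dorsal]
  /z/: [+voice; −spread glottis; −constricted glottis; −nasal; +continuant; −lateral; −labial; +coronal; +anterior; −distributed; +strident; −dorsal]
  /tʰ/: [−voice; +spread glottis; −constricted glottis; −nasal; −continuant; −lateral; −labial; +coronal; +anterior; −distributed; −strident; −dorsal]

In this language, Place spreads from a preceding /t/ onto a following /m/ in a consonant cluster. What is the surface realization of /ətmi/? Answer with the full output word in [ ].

Place immediately or transitively dominates [labial], [coronal], [anterior], [distributed], [strident], [dorsal], [high], [back].
Spreading Place from /t/ onto /m/ replaces those values with /t/'s: [−labial], [+coronal], [+anterior], [−distributed], [−strident], [−dorsal]. Features outside Place ([voice], [spread glottis], [constricted glottis], …) stay as in /m/.
Among the inventory, only /n/ has exactly this specification, giving the surface form [ətni].

[ətni]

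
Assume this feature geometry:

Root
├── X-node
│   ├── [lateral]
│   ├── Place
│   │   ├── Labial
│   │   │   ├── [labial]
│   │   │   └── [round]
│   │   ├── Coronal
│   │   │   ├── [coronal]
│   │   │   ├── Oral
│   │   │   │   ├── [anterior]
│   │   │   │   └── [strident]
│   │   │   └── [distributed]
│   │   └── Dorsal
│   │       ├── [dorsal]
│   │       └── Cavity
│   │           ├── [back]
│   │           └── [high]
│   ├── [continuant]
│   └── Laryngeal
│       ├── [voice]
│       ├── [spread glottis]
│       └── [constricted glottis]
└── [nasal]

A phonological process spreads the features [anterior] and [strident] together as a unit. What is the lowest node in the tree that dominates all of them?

Oral

[anterior] lies under Oral (below X-node).
[strident] lies under Oral (below X-node).
Oral is the lowest common ancestor — every listed feature sits under it, and no single subconstituent of Oral covers them all.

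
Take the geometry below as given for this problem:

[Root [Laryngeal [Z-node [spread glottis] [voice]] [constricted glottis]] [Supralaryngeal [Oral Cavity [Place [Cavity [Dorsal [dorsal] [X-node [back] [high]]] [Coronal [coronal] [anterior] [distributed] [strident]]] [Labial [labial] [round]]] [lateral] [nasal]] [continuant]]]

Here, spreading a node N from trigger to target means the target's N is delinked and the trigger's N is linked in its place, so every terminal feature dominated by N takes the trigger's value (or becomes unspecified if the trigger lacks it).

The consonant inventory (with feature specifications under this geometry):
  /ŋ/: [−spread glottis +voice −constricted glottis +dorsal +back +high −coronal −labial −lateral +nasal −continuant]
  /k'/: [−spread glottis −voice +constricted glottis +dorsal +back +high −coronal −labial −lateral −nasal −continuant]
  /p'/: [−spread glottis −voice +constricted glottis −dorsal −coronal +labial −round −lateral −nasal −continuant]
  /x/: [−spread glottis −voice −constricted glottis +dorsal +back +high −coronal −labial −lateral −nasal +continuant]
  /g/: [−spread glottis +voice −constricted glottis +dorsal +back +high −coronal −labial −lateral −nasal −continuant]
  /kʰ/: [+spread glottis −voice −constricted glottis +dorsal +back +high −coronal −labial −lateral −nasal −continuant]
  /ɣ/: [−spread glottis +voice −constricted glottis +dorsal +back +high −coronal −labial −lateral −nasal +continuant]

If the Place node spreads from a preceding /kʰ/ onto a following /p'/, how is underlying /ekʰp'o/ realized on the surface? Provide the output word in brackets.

[ekʰk'o]

The Place node dominates the terminals [dorsal], [back], [high], [coronal], [anterior], [distributed], [strident], [labial], [round].
Spreading Place from /kʰ/ onto /p'/ replaces those values with /kʰ/'s: [+dorsal], [+back], [+high], [−coronal], [−labial]. Features outside Place ([spread glottis], [voice], [constricted glottis], …) stay as in /p'/.
This feature bundle is that of [k'], so /ekʰp'o/ surfaces as [ekʰk'o].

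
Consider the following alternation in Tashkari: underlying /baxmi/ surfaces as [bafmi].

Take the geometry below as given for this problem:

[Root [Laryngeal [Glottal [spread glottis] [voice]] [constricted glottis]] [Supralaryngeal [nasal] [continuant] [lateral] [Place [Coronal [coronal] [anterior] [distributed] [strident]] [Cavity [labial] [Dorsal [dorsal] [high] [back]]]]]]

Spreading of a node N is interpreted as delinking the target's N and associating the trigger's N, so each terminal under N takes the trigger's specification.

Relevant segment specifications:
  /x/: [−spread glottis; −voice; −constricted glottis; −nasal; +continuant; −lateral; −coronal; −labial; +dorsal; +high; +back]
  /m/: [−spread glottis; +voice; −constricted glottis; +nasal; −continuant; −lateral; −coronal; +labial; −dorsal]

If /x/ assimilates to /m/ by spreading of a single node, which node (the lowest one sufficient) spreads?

Cavity

The alternation /x/ → [f] changes [labial], [dorsal], [high], [back] and nothing else.
The smallest constituent containing every changed terminal is Cavity — each of its daughters lacks at least one of the affected features.
Delinking /x/'s Cavity and associating /m/'s Cavity gives precisely the feature bundle of [f].
Features on which the two segments disagree outside Cavity, such as [continuant], [nasal], are unchanged — nothing dominating them spread, and Cavity is the minimal sufficient constituent.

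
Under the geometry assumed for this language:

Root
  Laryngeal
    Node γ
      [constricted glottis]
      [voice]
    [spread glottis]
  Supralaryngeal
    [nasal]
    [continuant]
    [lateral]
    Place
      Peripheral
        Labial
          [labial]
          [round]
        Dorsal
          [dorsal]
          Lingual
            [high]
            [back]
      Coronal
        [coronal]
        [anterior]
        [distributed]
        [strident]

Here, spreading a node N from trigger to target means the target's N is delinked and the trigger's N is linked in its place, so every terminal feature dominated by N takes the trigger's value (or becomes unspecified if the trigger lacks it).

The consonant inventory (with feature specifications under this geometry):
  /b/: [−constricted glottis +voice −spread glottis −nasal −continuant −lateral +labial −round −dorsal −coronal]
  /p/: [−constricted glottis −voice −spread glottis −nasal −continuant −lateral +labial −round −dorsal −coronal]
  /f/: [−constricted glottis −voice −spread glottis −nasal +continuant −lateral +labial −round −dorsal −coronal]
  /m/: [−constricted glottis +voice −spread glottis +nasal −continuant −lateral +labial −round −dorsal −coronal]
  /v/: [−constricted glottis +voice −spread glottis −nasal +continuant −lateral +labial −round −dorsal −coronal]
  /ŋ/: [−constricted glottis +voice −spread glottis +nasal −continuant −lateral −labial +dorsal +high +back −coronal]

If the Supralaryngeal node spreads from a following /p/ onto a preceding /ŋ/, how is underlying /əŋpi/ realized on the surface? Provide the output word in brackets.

[əbpi]

Supralaryngeal immediately or transitively dominates [nasal], [continuant], [lateral], [labial], [round], [dorsal], [high], [back], [coronal], [anterior], [distributed], [strident].
Spreading Supralaryngeal from /p/ onto /ŋ/ replaces those values with /p/'s: [−nasal], [−continuant], [−lateral], [+labial], [−round], [−dorsal], [−coronal]. Features outside Supralaryngeal ([constricted glottis], [voice], [spread glottis]) stay as in /ŋ/.
The resulting bundle matches /b/ in the inventory; substituting it for /ŋ/ gives [əbpi].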